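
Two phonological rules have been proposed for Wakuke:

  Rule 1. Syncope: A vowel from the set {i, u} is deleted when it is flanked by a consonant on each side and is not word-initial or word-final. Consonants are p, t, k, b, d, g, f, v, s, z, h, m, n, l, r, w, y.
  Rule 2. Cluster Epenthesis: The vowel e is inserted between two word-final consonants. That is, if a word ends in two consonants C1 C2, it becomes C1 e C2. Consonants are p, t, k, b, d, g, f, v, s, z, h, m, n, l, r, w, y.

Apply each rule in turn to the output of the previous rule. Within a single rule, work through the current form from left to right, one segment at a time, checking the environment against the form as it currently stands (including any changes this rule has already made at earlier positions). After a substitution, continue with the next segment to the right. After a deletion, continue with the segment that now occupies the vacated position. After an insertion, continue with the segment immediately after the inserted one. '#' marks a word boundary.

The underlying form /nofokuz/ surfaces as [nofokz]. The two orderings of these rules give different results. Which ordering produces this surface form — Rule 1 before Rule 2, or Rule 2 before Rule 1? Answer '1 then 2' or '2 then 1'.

2 then 1

Order 1 then 2:
  1 Syncope: [nofokuz] → [nofokz]
  2 Cluster Epenthesis: [nofokz] → [nofokez]
  result: [nofokez]
Order 2 then 1:
  2 Cluster Epenthesis: no change — [nofokuz]
  1 Syncope: [nofokuz] → [nofokz]
  result: [nofokz]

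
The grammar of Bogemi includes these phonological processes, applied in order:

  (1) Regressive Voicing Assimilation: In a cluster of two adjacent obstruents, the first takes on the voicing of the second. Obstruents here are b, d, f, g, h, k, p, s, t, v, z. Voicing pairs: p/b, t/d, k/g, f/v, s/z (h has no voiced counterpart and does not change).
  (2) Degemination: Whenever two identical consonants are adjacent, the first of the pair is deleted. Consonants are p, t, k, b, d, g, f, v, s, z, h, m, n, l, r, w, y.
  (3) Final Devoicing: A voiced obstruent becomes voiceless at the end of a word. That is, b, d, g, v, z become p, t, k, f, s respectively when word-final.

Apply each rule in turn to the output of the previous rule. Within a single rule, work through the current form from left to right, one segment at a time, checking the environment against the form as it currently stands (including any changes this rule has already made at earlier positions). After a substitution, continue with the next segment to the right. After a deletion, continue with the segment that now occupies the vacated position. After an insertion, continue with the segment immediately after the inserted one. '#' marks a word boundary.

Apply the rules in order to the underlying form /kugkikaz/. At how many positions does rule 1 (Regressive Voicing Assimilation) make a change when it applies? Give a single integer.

(1) Regressive Voicing Assimilation: [kugkikaz] → [kukkikaz]
(2) Degemination: [kukkikaz] → [kukikaz]
(3) Final Devoicing: [kukikaz] → [kukikas]
Rule 1 changed 1 position(s).

1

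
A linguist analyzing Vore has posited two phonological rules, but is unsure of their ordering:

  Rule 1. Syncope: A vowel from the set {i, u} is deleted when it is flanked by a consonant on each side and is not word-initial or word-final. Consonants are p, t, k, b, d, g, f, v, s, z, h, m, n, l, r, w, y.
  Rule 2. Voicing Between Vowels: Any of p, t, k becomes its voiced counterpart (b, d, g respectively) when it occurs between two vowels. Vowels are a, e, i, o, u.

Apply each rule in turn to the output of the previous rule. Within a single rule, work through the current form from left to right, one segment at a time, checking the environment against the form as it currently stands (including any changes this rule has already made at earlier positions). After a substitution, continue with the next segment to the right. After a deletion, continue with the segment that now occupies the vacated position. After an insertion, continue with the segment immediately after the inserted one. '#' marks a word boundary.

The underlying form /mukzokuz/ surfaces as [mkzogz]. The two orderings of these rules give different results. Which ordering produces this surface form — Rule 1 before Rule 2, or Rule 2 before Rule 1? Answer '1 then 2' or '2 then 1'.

Order 1 then 2:
  1 Syncope: [mukzokuz] → [mkzokz]
  2 Voicing Between Vowels: no change — [mkzokz]
  result: [mkzokz]
Order 2 then 1:
  2 Voicing Between Vowels: [mukzokuz] → [mukzoguz]
  1 Syncope: [mukzoguz] → [mkzogz]
  result: [mkzogz]

2 then 1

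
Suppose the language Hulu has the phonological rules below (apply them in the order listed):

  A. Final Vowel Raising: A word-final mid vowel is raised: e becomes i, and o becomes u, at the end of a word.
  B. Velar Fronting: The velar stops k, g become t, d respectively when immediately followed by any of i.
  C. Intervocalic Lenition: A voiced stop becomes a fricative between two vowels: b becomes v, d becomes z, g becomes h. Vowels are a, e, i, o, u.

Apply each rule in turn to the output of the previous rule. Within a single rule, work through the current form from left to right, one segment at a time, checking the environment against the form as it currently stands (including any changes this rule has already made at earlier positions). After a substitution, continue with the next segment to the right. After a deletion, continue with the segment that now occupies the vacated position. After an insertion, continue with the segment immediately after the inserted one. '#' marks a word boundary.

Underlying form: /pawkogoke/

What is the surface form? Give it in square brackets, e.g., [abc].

[pawkohoti]

A Final Vowel Raising: [pawkogoke] → [pawkogoki]
B Velar Fronting: [pawkogoki] → [pawkogoti]
C Intervocalic Lenition: [pawkogoti] → [pawkohoti]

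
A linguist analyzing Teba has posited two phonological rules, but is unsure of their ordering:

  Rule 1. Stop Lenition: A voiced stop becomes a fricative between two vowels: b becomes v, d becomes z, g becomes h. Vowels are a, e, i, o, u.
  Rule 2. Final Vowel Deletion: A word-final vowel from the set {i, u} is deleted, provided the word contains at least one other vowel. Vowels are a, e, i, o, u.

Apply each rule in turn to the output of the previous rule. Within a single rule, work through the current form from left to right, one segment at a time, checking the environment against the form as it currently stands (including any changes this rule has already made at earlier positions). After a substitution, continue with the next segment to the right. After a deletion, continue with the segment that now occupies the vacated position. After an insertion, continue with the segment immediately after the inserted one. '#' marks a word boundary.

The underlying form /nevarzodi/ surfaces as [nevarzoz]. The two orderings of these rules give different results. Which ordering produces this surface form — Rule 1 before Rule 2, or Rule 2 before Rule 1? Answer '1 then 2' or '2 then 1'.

Order 1 then 2:
  1 Stop Lenition: [nevarzodi] → [nevarzozi]
  2 Final Vowel Deletion: [nevarzozi] → [nevarzoz]
  result: [nevarzoz]
Order 2 then 1:
  2 Final Vowel Deletion: [nevarzodi] → [nevarzod]
  1 Stop Lenition: no change — [nevarzod]
  result: [nevarzod]

1 then 2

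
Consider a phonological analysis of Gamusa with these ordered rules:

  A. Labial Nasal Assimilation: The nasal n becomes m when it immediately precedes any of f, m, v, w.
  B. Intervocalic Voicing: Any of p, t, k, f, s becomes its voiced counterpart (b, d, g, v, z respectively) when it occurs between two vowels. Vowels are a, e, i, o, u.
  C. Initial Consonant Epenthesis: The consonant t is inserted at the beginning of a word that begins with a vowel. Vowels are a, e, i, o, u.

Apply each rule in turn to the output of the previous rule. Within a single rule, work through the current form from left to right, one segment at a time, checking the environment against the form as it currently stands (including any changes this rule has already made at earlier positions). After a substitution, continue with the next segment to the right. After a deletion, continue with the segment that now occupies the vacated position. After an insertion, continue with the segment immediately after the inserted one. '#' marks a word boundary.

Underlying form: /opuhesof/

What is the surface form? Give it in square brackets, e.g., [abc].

[tobuhezof]

A Labial Nasal Assimilation: no change — [opuhesof]
B Intervocalic Voicing: [opuhesof] → [obuhezof]
C Initial Consonant Epenthesis: [obuhezof] → [tobuhezof]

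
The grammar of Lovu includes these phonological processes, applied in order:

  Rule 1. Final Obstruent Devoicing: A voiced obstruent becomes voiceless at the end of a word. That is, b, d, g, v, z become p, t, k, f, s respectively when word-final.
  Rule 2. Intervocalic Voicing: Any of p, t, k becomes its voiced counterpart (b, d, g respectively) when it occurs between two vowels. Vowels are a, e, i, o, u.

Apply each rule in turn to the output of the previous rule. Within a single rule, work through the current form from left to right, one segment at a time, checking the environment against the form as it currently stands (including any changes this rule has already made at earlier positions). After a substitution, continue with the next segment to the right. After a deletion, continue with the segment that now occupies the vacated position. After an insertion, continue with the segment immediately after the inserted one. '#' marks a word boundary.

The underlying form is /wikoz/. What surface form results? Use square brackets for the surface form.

Rule 1 Final Obstruent Devoicing: [wikoz] → [wikos]
Rule 2 Intervocalic Voicing: [wikos] → [wigos]

[wigos]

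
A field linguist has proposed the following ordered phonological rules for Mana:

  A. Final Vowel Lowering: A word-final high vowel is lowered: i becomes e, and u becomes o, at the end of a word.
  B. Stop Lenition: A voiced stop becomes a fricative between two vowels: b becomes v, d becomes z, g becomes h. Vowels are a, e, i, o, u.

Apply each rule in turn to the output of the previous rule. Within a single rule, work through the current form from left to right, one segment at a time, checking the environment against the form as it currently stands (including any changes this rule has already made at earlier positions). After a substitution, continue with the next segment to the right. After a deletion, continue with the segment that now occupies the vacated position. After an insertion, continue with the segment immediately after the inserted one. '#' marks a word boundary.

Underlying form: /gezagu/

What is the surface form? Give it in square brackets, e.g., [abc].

A Final Vowel Lowering: [gezagu] → [gezago]
B Stop Lenition: [gezago] → [gezaho]

[gezaho]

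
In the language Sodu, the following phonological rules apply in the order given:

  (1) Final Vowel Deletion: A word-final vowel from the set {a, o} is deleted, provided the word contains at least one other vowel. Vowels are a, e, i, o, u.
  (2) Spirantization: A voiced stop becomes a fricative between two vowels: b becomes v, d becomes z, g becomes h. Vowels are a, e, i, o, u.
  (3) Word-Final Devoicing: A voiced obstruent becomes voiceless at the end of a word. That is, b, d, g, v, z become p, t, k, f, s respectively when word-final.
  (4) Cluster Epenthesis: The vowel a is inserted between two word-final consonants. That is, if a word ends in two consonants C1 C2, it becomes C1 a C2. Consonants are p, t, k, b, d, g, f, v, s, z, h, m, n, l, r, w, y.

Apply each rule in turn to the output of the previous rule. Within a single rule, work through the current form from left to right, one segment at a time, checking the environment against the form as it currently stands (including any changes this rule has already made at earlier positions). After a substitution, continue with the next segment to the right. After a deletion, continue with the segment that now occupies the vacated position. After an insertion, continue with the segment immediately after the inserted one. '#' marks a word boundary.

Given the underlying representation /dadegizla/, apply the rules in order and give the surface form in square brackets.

[dazehizal]

(1) Final Vowel Deletion: [dadegizla] → [dadegizl]
(2) Spirantization: [dadegizl] → [dazehizl]
(3) Word-Final Devoicing: no change — [dazehizl]
(4) Cluster Epenthesis: [dazehizl] → [dazehizal]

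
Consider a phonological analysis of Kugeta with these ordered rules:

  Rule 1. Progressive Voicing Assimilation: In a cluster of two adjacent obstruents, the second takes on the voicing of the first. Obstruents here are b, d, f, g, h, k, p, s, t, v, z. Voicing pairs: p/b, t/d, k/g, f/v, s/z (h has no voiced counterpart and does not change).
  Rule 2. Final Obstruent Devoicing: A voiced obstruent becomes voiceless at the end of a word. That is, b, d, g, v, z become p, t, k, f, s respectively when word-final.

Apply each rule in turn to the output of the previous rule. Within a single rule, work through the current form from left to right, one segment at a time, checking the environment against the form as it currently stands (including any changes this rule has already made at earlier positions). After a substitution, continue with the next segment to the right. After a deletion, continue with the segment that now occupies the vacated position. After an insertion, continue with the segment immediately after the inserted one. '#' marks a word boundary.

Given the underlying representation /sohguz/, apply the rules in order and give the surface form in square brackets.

[sohkus]

Rule 1 Progressive Voicing Assimilation: [sohguz] → [sohkuz]
Rule 2 Final Obstruent Devoicing: [sohkuz] → [sohkus]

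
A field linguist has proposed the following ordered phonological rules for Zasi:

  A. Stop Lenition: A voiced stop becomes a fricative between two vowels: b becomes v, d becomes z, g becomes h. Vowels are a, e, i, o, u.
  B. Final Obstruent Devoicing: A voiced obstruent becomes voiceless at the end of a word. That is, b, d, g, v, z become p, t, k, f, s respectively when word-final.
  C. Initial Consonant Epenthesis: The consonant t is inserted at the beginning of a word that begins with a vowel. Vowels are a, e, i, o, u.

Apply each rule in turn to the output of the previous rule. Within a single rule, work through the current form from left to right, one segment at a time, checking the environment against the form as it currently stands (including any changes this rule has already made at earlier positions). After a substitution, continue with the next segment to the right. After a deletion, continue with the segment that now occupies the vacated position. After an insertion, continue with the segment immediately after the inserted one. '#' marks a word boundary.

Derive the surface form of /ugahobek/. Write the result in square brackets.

A Stop Lenition: [ugahobek] → [uhahovek]
B Final Obstruent Devoicing: no change — [uhahovek]
C Initial Consonant Epenthesis: [uhahovek] → [tuhahovek]

[tuhahovek]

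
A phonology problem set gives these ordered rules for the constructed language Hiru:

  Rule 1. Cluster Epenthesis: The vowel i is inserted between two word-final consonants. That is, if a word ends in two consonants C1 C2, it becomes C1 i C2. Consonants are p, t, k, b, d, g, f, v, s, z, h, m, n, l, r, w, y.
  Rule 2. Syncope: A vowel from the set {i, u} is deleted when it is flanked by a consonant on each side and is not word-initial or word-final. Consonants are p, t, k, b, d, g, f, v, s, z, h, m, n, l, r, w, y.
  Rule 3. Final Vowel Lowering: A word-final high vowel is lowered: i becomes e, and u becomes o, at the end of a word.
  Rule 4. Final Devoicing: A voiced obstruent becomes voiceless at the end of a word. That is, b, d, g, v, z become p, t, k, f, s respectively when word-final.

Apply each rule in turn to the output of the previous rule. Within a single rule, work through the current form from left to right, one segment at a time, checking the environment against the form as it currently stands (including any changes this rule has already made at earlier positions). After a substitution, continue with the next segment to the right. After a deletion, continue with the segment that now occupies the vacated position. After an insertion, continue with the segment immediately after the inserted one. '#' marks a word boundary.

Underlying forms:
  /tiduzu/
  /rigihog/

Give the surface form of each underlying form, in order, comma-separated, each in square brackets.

[tdzo], [rghok]

/tiduzu/:
  Rule 1 Cluster Epenthesis: no change — [tiduzu]
  Rule 2 Syncope: [tiduzu] → [tdzu]
  Rule 3 Final Vowel Lowering: [tdzu] → [tdzo]
  Rule 4 Final Devoicing: no change — [tdzo]
/rigihog/:
  Rule 1 Cluster Epenthesis: no change — [rigihog]
  Rule 2 Syncope: [rigihog] → [rghog]
  Rule 3 Final Vowel Lowering: no change — [rghog]
  Rule 4 Final Devoicing: [rghog] → [rghok]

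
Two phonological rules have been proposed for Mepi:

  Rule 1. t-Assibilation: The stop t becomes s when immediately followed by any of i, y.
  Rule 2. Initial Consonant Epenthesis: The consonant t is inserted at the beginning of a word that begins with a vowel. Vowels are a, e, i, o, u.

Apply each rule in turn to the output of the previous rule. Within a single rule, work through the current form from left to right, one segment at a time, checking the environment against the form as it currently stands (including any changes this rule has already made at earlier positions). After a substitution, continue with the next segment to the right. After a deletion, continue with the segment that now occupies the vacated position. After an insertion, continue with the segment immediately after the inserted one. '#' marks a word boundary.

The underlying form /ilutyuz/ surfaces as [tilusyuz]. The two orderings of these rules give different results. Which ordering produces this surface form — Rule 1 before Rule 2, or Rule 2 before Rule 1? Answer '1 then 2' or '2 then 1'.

1 then 2

Order 1 then 2:
  1 t-Assibilation: [ilutyuz] → [ilusyuz]
  2 Initial Consonant Epenthesis: [ilusyuz] → [tilusyuz]
  result: [tilusyuz]
Order 2 then 1:
  2 Initial Consonant Epenthesis: [ilutyuz] → [tilutyuz]
  1 t-Assibilation: [tilutyuz] → [silusyuz]
  result: [silusyuz]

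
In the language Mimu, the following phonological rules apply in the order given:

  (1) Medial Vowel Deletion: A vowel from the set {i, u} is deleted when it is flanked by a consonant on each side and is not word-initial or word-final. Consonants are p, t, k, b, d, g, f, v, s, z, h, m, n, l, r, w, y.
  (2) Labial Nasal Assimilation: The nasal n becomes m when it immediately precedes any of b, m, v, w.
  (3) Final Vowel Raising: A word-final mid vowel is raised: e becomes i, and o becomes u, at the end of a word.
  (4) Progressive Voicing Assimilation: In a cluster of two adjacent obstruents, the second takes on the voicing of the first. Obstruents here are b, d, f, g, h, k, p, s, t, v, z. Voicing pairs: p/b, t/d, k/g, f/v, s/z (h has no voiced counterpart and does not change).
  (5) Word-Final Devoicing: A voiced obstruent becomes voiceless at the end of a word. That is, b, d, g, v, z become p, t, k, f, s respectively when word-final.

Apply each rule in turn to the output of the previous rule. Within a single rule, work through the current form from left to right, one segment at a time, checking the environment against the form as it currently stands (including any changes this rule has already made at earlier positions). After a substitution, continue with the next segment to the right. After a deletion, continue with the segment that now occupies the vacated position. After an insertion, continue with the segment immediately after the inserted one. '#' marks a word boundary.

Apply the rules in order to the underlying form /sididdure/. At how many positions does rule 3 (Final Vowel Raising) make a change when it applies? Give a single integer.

(1) Medial Vowel Deletion: [sididdure] → [sdddre]
(2) Labial Nasal Assimilation: no change — [sdddre]
(3) Final Vowel Raising: [sdddre] → [sdddri]
(4) Progressive Voicing Assimilation: [sdddri] → [stttri]
(5) Word-Final Devoicing: no change — [stttri]
Rule 3 changed 1 position(s).

1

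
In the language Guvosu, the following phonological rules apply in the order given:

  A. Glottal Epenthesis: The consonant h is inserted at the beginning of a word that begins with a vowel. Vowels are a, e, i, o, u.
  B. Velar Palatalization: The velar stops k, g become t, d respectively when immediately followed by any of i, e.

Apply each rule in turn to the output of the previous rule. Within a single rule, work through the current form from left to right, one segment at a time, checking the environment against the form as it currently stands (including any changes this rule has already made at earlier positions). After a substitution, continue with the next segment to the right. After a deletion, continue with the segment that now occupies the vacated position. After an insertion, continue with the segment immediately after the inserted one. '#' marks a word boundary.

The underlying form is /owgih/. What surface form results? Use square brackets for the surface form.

[howdih]

A Glottal Epenthesis: [owgih] → [howgih]
B Velar Palatalization: [howgih] → [howdih]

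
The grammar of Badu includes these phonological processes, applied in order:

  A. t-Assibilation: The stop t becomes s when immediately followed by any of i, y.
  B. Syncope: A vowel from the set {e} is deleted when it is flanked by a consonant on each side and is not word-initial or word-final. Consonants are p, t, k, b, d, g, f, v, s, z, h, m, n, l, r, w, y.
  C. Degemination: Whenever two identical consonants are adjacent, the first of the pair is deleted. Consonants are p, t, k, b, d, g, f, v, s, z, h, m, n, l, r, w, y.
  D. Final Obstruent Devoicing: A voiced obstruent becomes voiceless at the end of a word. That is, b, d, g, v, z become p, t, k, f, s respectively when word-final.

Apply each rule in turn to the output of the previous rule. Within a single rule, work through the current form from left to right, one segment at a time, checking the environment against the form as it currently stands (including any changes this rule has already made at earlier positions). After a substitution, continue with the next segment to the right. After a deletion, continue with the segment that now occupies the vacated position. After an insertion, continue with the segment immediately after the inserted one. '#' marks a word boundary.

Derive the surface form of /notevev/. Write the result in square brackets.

A t-Assibilation: no change — [notevev]
B Syncope: [notevev] → [notvv]
C Degemination: [notvv] → [notv]
D Final Obstruent Devoicing: [notv] → [notf]

[notf]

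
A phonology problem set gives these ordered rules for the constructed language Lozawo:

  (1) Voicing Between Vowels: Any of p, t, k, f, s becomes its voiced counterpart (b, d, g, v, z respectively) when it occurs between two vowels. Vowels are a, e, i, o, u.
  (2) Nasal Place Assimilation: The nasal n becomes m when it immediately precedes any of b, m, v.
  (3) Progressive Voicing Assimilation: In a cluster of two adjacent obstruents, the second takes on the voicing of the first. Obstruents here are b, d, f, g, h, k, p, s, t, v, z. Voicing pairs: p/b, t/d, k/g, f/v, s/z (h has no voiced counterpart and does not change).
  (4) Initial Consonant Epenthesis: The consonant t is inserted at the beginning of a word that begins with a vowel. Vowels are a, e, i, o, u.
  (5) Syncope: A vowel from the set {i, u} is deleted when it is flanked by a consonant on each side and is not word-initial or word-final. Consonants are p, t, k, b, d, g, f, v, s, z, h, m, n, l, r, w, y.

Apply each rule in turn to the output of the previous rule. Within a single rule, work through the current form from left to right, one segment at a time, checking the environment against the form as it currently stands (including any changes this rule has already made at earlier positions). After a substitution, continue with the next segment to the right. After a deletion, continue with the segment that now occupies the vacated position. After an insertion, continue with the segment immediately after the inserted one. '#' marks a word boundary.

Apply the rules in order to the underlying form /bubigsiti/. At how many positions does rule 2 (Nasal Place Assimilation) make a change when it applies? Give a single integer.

0

(1) Voicing Between Vowels: [bubigsiti] → [bubigsidi]
(2) Nasal Place Assimilation: no change — [bubigsidi]
(3) Progressive Voicing Assimilation: [bubigsidi] → [bubigzidi]
(4) Initial Consonant Epenthesis: no change — [bubigzidi]
(5) Syncope: [bubigzidi] → [bbgzdi]
Rule 2 changed 0 position(s).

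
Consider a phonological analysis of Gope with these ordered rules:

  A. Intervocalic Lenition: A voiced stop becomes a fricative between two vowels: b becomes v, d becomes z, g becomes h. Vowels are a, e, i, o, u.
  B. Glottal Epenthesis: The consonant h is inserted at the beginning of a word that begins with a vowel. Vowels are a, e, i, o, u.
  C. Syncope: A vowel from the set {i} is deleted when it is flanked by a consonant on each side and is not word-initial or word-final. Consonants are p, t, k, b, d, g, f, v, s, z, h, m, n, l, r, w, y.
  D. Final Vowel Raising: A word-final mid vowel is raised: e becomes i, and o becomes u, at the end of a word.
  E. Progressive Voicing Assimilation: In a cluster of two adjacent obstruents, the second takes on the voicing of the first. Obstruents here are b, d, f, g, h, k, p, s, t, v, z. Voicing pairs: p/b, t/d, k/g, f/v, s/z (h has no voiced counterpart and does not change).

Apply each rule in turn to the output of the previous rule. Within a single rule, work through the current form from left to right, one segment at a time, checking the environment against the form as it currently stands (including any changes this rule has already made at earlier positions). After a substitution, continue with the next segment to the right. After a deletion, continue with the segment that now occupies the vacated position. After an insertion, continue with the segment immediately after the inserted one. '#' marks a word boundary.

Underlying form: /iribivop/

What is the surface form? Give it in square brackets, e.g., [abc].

A Intervocalic Lenition: [iribivop] → [irivivop]
B Glottal Epenthesis: [irivivop] → [hirivivop]
C Syncope: [hirivivop] → [hrvvop]
D Final Vowel Raising: no change — [hrvvop]
E Progressive Voicing Assimilation: no change — [hrvvop]

[hrvvop]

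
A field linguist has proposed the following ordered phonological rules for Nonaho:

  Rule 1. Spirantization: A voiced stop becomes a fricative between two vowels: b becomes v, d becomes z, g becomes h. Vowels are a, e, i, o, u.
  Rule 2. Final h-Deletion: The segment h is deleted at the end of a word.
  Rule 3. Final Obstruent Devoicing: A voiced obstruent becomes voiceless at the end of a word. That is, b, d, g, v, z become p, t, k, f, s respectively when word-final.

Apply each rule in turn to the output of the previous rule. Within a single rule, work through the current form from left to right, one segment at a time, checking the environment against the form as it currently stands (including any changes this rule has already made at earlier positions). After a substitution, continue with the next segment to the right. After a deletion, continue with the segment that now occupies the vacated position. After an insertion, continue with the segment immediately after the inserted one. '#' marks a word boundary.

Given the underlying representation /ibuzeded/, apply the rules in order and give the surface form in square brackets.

Rule 1 Spirantization: [ibuzeded] → [ivuzezed]
Rule 2 Final h-Deletion: no change — [ivuzezed]
Rule 3 Final Obstruent Devoicing: [ivuzezed] → [ivuzezet]

[ivuzezet]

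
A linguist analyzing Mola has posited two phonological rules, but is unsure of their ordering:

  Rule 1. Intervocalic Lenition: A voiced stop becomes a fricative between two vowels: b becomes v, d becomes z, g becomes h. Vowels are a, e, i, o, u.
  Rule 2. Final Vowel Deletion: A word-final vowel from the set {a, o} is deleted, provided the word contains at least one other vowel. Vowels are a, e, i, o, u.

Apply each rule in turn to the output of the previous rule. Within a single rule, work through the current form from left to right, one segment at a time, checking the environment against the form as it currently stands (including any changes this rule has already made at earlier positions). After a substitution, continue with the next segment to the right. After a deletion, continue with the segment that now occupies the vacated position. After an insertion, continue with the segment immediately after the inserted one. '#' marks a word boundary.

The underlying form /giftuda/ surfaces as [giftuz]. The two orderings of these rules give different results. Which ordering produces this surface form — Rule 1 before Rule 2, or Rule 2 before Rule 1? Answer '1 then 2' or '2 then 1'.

1 then 2

Order 1 then 2:
  1 Intervocalic Lenition: [giftuda] → [giftuza]
  2 Final Vowel Deletion: [giftuza] → [giftuz]
  result: [giftuz]
Order 2 then 1:
  2 Final Vowel Deletion: [giftuda] → [giftud]
  1 Intervocalic Lenition: no change — [giftud]
  result: [giftud]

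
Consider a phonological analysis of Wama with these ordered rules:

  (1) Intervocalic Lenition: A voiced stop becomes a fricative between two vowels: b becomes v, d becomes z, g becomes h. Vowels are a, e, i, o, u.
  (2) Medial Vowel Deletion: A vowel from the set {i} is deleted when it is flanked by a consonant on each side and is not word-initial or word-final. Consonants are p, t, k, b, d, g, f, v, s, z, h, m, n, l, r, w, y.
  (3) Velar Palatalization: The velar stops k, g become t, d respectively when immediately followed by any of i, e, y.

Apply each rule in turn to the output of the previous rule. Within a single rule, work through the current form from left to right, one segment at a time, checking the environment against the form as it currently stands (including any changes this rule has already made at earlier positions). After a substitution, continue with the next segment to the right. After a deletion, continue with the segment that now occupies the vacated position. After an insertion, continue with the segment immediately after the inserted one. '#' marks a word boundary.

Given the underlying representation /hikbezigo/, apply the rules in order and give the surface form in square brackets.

[hkbezho]

(1) Intervocalic Lenition: [hikbezigo] → [hikbeziho]
(2) Medial Vowel Deletion: [hikbeziho] → [hkbezho]
(3) Velar Palatalization: no change — [hkbezho]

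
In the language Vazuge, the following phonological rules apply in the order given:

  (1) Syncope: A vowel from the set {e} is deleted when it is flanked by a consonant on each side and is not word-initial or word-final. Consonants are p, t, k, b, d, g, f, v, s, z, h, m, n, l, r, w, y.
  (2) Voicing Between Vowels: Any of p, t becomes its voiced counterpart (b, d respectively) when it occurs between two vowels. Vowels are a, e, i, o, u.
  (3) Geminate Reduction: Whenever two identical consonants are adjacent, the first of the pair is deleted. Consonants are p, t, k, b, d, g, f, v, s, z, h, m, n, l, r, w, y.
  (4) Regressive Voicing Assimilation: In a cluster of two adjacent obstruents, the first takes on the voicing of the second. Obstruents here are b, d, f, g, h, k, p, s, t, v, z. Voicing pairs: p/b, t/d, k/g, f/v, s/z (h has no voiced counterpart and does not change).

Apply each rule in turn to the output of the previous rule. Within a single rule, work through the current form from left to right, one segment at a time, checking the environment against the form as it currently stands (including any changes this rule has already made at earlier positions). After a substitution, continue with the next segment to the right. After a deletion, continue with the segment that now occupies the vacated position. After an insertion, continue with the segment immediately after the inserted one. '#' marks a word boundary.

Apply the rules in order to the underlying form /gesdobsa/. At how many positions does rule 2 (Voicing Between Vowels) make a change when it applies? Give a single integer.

(1) Syncope: [gesdobsa] → [gsdobsa]
(2) Voicing Between Vowels: no change — [gsdobsa]
(3) Geminate Reduction: no change — [gsdobsa]
(4) Regressive Voicing Assimilation: [gsdobsa] → [kzdopsa]
Rule 2 changed 0 position(s).

0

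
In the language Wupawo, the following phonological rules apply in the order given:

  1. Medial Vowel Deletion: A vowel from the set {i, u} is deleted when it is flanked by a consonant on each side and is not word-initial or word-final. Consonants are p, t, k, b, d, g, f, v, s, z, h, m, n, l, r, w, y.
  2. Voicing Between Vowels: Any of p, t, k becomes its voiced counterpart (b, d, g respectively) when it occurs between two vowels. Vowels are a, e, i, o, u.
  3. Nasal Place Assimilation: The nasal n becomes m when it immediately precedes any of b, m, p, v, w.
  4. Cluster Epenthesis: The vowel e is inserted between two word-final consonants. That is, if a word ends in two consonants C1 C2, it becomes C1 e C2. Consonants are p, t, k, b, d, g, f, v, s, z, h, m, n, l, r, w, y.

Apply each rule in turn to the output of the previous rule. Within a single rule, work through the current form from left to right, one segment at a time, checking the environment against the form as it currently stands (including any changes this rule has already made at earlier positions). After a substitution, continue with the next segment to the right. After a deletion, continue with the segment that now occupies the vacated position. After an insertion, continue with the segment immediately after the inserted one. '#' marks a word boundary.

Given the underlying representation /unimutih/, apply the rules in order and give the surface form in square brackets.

[ummteh]

1 Medial Vowel Deletion: [unimutih] → [unmth]
2 Voicing Between Vowels: no change — [unmth]
3 Nasal Place Assimilation: [unmth] → [ummth]
4 Cluster Epenthesis: [ummth] → [ummteh]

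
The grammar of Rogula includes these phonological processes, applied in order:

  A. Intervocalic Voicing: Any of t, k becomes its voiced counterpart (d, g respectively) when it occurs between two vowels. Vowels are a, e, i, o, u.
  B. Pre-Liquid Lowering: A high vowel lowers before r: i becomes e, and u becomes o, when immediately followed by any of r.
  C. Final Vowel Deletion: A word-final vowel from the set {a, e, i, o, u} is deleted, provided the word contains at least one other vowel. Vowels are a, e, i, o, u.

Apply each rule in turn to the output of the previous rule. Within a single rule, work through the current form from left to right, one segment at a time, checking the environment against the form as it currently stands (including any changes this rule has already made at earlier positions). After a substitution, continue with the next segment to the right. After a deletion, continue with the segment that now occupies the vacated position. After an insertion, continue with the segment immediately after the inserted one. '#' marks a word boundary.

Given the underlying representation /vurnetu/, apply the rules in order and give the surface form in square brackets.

[vorned]

A Intervocalic Voicing: [vurnetu] → [vurnedu]
B Pre-Liquid Lowering: [vurnedu] → [vornedu]
C Final Vowel Deletion: [vornedu] → [vorned]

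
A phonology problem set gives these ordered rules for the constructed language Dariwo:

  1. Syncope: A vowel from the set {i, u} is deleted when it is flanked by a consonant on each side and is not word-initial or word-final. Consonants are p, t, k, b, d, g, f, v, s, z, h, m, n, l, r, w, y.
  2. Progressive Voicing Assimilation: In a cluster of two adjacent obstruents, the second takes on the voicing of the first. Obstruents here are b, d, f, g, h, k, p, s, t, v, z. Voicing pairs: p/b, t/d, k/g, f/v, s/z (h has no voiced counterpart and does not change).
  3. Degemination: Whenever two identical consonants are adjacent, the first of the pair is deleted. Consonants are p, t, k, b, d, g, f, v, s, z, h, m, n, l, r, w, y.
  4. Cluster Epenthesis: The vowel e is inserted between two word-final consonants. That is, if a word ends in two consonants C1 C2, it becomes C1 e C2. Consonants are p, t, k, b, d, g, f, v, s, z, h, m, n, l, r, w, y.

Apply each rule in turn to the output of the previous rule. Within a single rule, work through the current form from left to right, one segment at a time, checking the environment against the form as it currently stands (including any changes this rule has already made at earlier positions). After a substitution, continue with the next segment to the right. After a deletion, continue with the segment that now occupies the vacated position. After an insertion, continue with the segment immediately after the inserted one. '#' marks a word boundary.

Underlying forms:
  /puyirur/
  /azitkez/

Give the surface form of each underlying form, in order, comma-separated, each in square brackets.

/puyirur/:
  1 Syncope: [puyirur] → [pyrr]
  2 Progressive Voicing Assimilation: no change — [pyrr]
  3 Degemination: [pyrr] → [pyr]
  4 Cluster Epenthesis: [pyr] → [pyer]
/azitkez/:
  1 Syncope: [azitkez] → [aztkez]
  2 Progressive Voicing Assimilation: [aztkez] → [azdgez]
  3 Degemination: no change — [azdgez]
  4 Cluster Epenthesis: no change — [azdgez]

[pyer], [azdgez]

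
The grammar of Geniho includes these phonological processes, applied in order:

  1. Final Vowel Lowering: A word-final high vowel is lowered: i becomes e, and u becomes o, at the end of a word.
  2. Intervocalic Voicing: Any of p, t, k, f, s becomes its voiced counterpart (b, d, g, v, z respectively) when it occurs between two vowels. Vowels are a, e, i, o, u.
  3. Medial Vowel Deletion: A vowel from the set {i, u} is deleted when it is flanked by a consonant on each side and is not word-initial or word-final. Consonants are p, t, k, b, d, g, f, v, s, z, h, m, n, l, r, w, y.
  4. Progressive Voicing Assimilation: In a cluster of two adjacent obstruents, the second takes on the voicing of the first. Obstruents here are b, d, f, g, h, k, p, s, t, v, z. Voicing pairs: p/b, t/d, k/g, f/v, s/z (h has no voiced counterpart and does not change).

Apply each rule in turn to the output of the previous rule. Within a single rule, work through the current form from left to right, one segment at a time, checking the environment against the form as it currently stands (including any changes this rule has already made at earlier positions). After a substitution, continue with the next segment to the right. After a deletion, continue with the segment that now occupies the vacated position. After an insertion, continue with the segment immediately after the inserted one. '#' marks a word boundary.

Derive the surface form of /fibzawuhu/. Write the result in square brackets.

[fpsawho]

1 Final Vowel Lowering: [fibzawuhu] → [fibzawuho]
2 Intervocalic Voicing: no change — [fibzawuho]
3 Medial Vowel Deletion: [fibzawuho] → [fbzawho]
4 Progressive Voicing Assimilation: [fbzawho] → [fpsawho]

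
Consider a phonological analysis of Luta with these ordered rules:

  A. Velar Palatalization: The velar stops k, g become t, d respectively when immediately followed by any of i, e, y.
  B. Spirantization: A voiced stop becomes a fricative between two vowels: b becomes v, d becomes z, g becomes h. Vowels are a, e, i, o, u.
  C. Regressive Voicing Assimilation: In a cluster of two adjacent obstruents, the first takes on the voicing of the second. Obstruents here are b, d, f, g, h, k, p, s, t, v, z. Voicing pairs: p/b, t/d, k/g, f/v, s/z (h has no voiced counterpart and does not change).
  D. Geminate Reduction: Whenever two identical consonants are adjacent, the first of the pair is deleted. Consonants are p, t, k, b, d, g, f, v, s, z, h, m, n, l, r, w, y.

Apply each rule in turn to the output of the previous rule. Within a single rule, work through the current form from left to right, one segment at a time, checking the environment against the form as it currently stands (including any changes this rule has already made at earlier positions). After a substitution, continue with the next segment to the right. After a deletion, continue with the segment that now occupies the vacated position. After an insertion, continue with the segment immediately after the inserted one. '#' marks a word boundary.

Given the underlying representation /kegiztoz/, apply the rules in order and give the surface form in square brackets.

[tezistoz]

A Velar Palatalization: [kegiztoz] → [tediztoz]
B Spirantization: [tediztoz] → [teziztoz]
C Regressive Voicing Assimilation: [teziztoz] → [tezistoz]
D Geminate Reduction: no change — [tezistoz]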